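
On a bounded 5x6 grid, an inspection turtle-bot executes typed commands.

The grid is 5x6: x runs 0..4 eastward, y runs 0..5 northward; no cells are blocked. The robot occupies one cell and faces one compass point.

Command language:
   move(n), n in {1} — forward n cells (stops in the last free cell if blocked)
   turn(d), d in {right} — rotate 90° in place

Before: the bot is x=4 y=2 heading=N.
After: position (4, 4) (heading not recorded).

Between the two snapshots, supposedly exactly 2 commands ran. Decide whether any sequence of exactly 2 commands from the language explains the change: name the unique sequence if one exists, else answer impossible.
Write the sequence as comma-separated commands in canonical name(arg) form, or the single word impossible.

start: x=4 y=2 heading=N
[1] after move(1): x=4 y=3 heading=N
[2] after move(1): x=4 y=4 heading=N
no rival 2-sequence matches.

move(1), move(1)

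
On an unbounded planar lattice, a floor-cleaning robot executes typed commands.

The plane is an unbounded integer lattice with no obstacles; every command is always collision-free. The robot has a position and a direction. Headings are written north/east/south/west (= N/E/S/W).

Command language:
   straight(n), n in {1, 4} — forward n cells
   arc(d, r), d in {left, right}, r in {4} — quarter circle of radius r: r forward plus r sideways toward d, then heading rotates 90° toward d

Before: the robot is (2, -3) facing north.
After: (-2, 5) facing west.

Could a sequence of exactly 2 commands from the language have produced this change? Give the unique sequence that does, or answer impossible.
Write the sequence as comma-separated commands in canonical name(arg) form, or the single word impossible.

straight(4), arc(left, 4)

key: order matters: swapping straight(4) and arc(left, 4) lands elsewhere
from: (2, -3) facing north
t=1 straight(4) ⇒ (2, 1) facing north
t=2 arc(left, 4) ⇒ (-2, 5) facing west
uniquely the one of 16 2-step routes that fits.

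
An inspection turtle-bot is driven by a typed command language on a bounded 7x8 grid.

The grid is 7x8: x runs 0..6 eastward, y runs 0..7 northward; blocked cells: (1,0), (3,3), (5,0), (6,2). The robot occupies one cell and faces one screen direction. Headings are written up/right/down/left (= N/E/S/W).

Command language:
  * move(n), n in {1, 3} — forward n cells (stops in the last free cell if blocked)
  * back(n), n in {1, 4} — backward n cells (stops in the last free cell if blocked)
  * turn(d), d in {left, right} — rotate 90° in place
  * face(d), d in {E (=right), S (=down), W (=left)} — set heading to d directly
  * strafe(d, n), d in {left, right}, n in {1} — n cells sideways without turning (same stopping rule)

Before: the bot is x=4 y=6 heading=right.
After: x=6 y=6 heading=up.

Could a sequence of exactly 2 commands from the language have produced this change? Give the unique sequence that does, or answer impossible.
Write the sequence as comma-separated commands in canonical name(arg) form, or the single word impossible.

key: order matters: swapping move(3) and turn(left) lands elsewhere
initial: x=4 y=6 heading=right
step 1 (move(3)): x=6 y=6 heading=right
step 2 (turn(left)): x=6 y=6 heading=up
uniquely the one of 121 2-step routes that fits.

move(3), turn(left)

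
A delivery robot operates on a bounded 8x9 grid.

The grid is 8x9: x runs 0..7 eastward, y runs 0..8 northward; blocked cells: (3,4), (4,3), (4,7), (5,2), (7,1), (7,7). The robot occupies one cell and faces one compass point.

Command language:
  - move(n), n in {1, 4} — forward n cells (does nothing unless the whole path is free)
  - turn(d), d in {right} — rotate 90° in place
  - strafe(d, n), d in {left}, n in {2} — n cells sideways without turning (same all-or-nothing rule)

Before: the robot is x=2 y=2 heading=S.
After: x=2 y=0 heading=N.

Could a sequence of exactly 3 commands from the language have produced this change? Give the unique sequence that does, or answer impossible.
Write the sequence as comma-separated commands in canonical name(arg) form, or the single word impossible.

turn(right), strafe(left, 2), turn(right)

key: cell and facing (now N) both changed — the 3 commands mix motion and turning
from: x=2 y=2 heading=S
step 1 (turn(right)): x=2 y=2 heading=W
step 2 (strafe(left, 2)): x=2 y=0 heading=W
step 3 (turn(right)): x=2 y=0 heading=N
all 64 alternatives checked — unique.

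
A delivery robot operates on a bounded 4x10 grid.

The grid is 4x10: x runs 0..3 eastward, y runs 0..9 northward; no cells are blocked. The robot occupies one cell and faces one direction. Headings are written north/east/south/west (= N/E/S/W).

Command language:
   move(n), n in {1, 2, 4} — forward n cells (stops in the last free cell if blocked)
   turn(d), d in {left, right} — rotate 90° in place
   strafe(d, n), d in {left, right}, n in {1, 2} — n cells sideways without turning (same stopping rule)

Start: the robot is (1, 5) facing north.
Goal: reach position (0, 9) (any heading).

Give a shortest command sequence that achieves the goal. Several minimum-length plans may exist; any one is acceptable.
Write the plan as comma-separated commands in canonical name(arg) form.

strafe(left, 1), move(4)

begin: (1, 5) facing north
1. strafe(left, 1) → (0, 5) facing north
2. move(4) → (0, 9) facing north
minimal: 2 command(s), checked below 2.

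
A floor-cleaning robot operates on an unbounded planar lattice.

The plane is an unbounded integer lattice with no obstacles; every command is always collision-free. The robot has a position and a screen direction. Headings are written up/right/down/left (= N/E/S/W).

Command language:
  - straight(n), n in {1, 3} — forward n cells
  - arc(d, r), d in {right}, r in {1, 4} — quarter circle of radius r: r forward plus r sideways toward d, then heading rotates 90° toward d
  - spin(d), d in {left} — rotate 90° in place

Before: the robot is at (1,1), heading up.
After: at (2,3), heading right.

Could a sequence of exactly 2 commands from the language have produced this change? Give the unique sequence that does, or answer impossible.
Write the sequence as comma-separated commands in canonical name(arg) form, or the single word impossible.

key: position moved to (2,3) AND the heading swung to E — translation plus rotation needed
initial: at (1,1), heading up
step 1 (straight(1)): at (1,2), heading up
step 2 (arc(right, 1)): at (2,3), heading right
no other 2-command option fits: unique.

straight(1), arc(right, 1)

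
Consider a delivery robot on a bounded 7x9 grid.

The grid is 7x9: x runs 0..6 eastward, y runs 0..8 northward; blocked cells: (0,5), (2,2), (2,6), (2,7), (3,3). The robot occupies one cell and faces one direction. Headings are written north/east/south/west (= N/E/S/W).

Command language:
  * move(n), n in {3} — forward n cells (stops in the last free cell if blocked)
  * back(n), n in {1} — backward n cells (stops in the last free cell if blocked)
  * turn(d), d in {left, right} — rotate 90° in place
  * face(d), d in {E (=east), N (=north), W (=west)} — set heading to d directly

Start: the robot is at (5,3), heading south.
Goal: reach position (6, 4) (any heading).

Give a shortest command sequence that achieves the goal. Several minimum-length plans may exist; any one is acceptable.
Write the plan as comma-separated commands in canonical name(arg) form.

back(1), turn(left), move(3)

from: at (5,3), heading south
1. back(1) → at (5,4), heading south
2. turn(left) → at (5,4), heading east
3. move(3) → at (6,4), heading east
nothing shorter than 3 reaches the goal.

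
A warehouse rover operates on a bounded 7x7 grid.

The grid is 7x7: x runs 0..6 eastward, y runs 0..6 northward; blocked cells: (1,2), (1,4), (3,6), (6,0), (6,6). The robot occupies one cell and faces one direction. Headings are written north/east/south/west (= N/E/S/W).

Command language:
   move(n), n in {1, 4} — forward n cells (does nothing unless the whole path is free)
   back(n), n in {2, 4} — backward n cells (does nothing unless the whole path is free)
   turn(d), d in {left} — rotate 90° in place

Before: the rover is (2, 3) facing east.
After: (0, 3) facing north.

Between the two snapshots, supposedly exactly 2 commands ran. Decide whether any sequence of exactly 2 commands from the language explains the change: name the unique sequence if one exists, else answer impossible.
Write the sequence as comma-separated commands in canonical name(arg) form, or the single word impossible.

back(2), turn(left)

key: position moved to (0,3) AND the heading swung to N — translation plus rotation needed
start: (2, 3) facing east
1. back(2) → (0, 3) facing east
2. turn(left) → (0, 3) facing north
no other 2-command option fits: unique.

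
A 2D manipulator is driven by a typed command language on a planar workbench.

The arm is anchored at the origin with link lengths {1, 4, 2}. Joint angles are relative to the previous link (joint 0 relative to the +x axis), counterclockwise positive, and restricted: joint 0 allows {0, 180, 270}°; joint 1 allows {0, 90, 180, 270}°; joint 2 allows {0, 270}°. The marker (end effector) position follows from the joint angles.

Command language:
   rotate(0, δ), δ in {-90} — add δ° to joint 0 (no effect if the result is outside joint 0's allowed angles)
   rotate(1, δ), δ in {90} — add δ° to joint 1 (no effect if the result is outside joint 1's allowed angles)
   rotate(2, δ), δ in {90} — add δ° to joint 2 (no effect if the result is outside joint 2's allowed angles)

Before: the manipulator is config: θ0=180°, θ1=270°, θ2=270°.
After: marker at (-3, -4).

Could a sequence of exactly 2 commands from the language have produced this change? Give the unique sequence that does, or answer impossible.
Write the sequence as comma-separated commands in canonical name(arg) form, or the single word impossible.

rotate(1, 90), rotate(1, 90)

initial: config: θ0=180°, θ1=270°, θ2=270°
step 1 (rotate(1, 90)): config: θ0=180°, θ1=0°, θ2=270°
step 2 (rotate(1, 90)): config: θ0=180°, θ1=90°, θ2=270°
no rival 2-sequence matches.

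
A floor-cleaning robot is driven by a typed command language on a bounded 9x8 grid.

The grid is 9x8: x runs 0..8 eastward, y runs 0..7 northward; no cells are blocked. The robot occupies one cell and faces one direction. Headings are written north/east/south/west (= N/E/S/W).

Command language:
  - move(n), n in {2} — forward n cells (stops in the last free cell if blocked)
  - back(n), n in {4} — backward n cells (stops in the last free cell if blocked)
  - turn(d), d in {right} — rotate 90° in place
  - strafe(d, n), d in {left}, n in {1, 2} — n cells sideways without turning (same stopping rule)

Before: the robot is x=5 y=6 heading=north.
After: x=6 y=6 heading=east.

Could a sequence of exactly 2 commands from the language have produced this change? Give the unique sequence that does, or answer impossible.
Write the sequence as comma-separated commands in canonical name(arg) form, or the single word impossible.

every 2-command combo misses the target.

impossible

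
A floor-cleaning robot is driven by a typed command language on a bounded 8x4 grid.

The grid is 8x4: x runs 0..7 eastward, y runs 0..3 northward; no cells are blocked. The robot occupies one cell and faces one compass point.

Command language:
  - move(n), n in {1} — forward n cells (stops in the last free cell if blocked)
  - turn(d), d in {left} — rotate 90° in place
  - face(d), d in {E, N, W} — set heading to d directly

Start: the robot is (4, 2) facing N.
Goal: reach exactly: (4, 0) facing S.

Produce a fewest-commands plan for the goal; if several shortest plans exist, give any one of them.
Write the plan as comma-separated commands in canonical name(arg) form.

turn(left), turn(left), move(1), move(1)

initial: (4, 2) facing N
[1] after turn(left): (4, 2) facing W
[2] after turn(left): (4, 2) facing S
[3] after move(1): (4, 1) facing S
[4] after move(1): (4, 0) facing S
no 3-step plan works, so 4 is optimal.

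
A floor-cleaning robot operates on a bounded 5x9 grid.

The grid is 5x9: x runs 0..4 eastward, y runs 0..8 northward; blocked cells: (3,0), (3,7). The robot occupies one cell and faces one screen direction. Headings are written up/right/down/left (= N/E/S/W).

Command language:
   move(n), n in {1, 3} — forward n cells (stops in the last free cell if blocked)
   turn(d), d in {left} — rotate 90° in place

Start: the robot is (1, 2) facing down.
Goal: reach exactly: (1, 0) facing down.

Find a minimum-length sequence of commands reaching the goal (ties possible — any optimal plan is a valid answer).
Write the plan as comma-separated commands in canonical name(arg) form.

from: (1, 2) facing down
t=1 move(3) ⇒ (1, 0) facing down
no 0-step plan works, so 1 is optimal.

move(3)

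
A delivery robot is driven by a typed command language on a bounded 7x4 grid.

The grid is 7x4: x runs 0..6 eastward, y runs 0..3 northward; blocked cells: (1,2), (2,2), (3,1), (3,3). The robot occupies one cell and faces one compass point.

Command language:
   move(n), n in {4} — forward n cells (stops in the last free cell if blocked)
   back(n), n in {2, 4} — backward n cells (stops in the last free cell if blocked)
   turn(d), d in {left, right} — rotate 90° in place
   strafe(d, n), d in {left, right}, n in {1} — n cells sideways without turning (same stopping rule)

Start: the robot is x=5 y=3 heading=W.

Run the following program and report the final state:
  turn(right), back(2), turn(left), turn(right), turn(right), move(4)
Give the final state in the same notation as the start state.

initial: x=5 y=3 heading=W
t=1 turn(right) ⇒ x=5 y=3 heading=N
t=2 back(2) ⇒ x=5 y=1 heading=N
t=3 turn(left) ⇒ x=5 y=1 heading=W
t=4 turn(right) ⇒ x=5 y=1 heading=N
t=5 turn(right) ⇒ x=5 y=1 heading=E
t=6 move(4) ⇒ x=6 y=1 heading=E

x=6 y=1 heading=E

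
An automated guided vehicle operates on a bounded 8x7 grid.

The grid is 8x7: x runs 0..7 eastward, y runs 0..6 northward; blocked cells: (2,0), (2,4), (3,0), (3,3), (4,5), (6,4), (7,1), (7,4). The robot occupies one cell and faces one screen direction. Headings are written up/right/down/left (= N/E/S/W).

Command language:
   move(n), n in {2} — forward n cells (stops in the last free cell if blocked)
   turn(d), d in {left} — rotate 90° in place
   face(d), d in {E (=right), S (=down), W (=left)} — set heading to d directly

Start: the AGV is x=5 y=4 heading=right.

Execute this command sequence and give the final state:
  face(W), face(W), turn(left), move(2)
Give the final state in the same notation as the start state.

x=5 y=2 heading=down

from: x=5 y=4 heading=right
1. face(W) → x=5 y=4 heading=left
2. face(W) → x=5 y=4 heading=left
3. turn(left) → x=5 y=4 heading=down
4. move(2) → x=5 y=2 heading=down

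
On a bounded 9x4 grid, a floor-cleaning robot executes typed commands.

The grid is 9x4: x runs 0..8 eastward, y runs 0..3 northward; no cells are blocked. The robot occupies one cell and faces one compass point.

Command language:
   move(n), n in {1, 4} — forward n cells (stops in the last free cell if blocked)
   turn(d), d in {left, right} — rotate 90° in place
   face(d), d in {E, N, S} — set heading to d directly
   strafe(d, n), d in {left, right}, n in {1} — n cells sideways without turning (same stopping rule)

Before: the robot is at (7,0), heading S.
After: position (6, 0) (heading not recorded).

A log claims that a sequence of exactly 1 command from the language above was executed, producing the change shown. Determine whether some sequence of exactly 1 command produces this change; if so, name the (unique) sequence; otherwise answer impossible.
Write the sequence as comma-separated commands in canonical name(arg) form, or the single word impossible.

strafe(right, 1)

t0: at (7,0), heading S
step 1 (strafe(right, 1)): at (6,0), heading S
no other 1-command option fits: unique.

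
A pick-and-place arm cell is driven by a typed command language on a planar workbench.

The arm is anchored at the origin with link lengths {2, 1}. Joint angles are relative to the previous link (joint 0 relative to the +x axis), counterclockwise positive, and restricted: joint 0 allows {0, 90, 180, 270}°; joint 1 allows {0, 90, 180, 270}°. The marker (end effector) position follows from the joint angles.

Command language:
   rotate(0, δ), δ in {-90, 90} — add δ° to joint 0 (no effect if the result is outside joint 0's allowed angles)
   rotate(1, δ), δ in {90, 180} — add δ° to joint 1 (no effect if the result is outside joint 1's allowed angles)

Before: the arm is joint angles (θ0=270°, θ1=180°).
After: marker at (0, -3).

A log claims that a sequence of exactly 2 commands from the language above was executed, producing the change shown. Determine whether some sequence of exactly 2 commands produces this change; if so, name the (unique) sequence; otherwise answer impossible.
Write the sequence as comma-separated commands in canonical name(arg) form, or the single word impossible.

start: joint angles (θ0=270°, θ1=180°)
[1] after rotate(1, 90): joint angles (θ0=270°, θ1=270°)
[2] after rotate(1, 90): joint angles (θ0=270°, θ1=0°)
no rival 2-sequence matches.

rotate(1, 90), rotate(1, 90)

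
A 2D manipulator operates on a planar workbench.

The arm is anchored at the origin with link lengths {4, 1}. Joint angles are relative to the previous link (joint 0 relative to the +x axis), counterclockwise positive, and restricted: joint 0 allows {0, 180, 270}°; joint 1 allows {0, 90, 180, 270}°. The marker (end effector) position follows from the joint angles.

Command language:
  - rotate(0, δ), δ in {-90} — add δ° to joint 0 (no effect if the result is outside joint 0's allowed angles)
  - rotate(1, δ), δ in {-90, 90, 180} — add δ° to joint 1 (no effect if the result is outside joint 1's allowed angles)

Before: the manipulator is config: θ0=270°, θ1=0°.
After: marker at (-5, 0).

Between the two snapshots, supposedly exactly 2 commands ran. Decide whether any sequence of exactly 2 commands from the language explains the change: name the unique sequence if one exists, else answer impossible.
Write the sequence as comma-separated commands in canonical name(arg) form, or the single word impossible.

initial: config: θ0=270°, θ1=0°
[1] after rotate(0, -90): config: θ0=180°, θ1=0°
[2] after rotate(0, -90): config: θ0=180°, θ1=0°
uniquely the one of 16 2-step routes that fits.

rotate(0, -90), rotate(0, -90)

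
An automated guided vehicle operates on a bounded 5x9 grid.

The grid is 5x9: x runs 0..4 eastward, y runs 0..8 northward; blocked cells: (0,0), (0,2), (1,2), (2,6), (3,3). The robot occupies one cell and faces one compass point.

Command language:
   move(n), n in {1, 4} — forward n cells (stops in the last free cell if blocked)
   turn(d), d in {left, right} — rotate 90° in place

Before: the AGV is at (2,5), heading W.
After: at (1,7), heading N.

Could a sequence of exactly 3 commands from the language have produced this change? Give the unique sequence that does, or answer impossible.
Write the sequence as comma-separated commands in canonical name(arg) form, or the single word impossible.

every 3-command combo misses the target.

impossible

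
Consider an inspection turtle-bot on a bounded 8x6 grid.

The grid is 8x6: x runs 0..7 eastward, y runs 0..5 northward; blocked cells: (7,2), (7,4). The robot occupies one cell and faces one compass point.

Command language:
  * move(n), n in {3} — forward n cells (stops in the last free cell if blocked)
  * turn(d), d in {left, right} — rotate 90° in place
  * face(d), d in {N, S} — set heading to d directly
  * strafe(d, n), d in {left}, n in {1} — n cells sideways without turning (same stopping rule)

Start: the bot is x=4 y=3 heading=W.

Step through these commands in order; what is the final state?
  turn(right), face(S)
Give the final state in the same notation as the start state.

x=4 y=3 heading=S

from: x=4 y=3 heading=W
1. turn(right) → x=4 y=3 heading=N
2. face(S) → x=4 y=3 heading=S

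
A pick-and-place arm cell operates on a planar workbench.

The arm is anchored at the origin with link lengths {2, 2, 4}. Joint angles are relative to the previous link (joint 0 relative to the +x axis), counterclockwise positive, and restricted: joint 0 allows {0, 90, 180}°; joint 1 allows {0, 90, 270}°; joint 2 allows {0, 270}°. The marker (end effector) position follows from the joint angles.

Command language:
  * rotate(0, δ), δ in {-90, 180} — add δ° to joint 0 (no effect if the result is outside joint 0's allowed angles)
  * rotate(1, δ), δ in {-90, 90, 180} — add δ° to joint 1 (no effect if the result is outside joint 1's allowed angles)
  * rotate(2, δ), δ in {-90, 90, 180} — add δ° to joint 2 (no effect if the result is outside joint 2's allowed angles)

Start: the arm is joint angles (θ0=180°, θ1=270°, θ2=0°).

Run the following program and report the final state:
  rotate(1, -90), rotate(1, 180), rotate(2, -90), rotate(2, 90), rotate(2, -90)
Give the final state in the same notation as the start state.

joint angles (θ0=180°, θ1=90°, θ2=270°)

begin: joint angles (θ0=180°, θ1=270°, θ2=0°)
step 1 (rotate(1, -90)): joint angles (θ0=180°, θ1=270°, θ2=0°)
step 2 (rotate(1, 180)): joint angles (θ0=180°, θ1=90°, θ2=0°)
step 3 (rotate(2, -90)): joint angles (θ0=180°, θ1=90°, θ2=270°)
step 4 (rotate(2, 90)): joint angles (θ0=180°, θ1=90°, θ2=0°)
step 5 (rotate(2, -90)): joint angles (θ0=180°, θ1=90°, θ2=270°)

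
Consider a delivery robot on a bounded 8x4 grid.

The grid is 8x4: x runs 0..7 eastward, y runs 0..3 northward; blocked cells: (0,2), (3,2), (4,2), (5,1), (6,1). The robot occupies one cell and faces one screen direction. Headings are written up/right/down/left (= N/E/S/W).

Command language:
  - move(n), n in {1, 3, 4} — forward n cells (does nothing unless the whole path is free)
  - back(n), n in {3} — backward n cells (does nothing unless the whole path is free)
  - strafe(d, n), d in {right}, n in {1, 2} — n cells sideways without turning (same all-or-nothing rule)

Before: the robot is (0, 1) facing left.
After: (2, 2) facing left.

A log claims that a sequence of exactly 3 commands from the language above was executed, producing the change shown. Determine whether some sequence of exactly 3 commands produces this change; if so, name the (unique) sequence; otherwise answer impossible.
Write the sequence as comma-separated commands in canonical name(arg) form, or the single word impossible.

back(3), move(1), strafe(right, 1)

key: order matters: swapping back(3) and strafe(right, 1) lands elsewhere
begin: (0, 1) facing left
[1] after back(3): (3, 1) facing left
[2] after move(1): (2, 1) facing left
[3] after strafe(right, 1): (2, 2) facing left
no rival 3-sequence matches.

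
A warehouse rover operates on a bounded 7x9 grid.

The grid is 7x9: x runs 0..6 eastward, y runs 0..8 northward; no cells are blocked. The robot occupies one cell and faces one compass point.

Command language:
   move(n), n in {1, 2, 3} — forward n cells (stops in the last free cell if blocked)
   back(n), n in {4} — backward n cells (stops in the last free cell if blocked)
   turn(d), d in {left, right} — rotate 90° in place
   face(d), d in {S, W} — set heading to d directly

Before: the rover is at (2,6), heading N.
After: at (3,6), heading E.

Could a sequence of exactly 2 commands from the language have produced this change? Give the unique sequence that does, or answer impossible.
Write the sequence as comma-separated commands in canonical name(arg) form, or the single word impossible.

key: position moved to (3,6) AND the heading swung to E — translation plus rotation needed
begin: at (2,6), heading N
step 1 (turn(right)): at (2,6), heading E
step 2 (move(1)): at (3,6), heading E
no other 2-command option fits: unique.

turn(right), move(1)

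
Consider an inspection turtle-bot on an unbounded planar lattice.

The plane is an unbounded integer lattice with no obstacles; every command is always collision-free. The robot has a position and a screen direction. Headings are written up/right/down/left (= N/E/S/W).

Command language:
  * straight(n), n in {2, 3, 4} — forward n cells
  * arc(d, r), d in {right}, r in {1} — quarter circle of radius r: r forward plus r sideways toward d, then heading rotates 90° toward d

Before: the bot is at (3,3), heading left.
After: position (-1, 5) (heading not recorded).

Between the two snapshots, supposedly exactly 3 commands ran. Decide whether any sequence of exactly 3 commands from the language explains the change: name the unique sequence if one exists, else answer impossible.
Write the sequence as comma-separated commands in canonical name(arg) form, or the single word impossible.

straight(4), arc(right, 1), arc(right, 1)

key: order matters: swapping straight(4) and arc(right, 1) lands elsewhere
from: at (3,3), heading left
t=1 straight(4) ⇒ at (-1,3), heading left
t=2 arc(right, 1) ⇒ at (-2,4), heading up
t=3 arc(right, 1) ⇒ at (-1,5), heading right
no other 3-command option fits: unique.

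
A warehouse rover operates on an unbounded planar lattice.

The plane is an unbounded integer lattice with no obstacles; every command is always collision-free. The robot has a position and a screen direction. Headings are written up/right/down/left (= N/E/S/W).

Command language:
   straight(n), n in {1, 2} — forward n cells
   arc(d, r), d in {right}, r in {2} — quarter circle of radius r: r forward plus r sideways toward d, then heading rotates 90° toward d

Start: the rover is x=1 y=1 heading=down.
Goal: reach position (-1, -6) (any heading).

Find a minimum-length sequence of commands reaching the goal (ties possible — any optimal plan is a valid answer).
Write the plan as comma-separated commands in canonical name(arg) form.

straight(1), straight(2), straight(2), arc(right, 2)

start: x=1 y=1 heading=down
step 1 (straight(1)): x=1 y=0 heading=down
step 2 (straight(2)): x=1 y=-2 heading=down
step 3 (straight(2)): x=1 y=-4 heading=down
step 4 (arc(right, 2)): x=-1 y=-6 heading=left
minimal: 4 command(s), checked below 4.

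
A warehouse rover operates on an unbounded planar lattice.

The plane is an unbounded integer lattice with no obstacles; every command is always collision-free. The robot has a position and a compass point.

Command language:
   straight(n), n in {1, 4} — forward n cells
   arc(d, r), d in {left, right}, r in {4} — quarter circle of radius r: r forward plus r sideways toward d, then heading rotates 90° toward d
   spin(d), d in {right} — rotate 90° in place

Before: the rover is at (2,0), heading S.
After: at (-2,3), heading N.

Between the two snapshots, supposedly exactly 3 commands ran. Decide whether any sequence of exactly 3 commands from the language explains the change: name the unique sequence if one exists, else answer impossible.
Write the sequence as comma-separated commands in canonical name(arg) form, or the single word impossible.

straight(1), spin(right), arc(right, 4)

key: order matters: swapping straight(1) and arc(right, 4) lands elsewhere
start: at (2,0), heading S
t=1 straight(1) ⇒ at (2,-1), heading S
t=2 spin(right) ⇒ at (2,-1), heading W
t=3 arc(right, 4) ⇒ at (-2,3), heading N
no other 3-command option fits: unique.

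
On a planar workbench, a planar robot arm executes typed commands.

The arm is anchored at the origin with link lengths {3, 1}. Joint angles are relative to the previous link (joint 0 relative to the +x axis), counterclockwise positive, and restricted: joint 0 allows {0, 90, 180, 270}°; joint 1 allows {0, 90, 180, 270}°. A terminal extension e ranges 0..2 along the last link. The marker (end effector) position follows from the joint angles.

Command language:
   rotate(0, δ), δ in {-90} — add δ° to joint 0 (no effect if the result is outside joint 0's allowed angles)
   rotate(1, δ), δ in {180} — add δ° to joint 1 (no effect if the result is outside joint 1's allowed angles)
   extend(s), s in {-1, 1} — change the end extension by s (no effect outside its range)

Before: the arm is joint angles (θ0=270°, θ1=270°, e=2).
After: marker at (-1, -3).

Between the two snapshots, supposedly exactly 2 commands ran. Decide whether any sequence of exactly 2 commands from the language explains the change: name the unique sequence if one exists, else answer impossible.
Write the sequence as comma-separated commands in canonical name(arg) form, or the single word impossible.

extend(-1), extend(-1)

t0: joint angles (θ0=270°, θ1=270°, e=2)
[1] after extend(-1): joint angles (θ0=270°, θ1=270°, e=1)
[2] after extend(-1): joint angles (θ0=270°, θ1=270°, e=0)
uniquely the one of 16 2-step routes that fits.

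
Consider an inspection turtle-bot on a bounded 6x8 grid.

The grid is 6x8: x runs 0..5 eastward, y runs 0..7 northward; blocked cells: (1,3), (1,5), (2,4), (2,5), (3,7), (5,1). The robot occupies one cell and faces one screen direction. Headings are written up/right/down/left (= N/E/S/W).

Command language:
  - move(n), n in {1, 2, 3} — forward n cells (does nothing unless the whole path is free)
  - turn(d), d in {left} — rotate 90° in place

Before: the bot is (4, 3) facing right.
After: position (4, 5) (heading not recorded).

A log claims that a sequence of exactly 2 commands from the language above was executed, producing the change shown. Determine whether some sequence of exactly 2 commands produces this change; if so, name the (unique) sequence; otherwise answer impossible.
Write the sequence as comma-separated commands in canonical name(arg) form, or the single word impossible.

key: order matters: swapping turn(left) and move(2) lands elsewhere
t0: (4, 3) facing right
t=1 turn(left) ⇒ (4, 3) facing up
t=2 move(2) ⇒ (4, 5) facing up
uniquely the one of 16 2-step routes that fits.

turn(left), move(2)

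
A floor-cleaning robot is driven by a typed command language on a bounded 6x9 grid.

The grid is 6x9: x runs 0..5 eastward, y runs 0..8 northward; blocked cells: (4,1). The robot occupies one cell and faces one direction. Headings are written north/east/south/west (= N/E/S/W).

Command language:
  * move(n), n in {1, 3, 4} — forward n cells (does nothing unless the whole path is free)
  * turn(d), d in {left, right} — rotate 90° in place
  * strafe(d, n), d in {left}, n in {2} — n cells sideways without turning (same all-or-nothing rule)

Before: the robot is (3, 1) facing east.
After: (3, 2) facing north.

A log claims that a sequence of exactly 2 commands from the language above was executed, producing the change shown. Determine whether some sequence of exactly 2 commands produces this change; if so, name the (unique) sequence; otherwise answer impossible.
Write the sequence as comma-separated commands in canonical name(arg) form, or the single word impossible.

turn(left), move(1)

key: position moved to (3,2) AND the heading swung to N — translation plus rotation needed
initial: (3, 1) facing east
step 1 (turn(left)): (3, 1) facing north
step 2 (move(1)): (3, 2) facing north
no other 2-command option fits: unique.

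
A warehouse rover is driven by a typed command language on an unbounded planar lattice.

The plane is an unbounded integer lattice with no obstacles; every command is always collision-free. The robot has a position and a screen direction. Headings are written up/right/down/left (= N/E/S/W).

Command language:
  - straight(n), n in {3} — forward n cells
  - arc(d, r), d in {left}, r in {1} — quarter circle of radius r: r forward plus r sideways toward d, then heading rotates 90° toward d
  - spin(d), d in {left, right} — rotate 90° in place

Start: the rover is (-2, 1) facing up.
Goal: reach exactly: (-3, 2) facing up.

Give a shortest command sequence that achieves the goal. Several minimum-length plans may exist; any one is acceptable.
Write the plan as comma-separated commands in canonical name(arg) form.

arc(left, 1), spin(right)

t0: (-2, 1) facing up
[1] after arc(left, 1): (-3, 2) facing left
[2] after spin(right): (-3, 2) facing up
nothing shorter than 2 reaches the goal.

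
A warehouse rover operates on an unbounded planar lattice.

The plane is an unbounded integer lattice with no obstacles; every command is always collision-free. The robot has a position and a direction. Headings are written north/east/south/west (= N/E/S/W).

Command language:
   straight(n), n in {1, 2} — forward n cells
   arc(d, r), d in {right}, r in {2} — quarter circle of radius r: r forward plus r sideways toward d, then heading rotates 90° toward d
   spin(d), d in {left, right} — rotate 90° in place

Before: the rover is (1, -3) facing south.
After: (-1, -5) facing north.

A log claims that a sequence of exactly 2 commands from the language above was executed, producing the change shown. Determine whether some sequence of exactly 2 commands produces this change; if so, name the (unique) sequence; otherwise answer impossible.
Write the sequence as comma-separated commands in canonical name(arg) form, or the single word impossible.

key: cell and facing (now N) both changed — the 2 commands mix motion and turning
begin: (1, -3) facing south
step 1 (arc(right, 2)): (-1, -5) facing west
step 2 (spin(right)): (-1, -5) facing north
all 25 alternatives checked — unique.

arc(right, 2), spin(right)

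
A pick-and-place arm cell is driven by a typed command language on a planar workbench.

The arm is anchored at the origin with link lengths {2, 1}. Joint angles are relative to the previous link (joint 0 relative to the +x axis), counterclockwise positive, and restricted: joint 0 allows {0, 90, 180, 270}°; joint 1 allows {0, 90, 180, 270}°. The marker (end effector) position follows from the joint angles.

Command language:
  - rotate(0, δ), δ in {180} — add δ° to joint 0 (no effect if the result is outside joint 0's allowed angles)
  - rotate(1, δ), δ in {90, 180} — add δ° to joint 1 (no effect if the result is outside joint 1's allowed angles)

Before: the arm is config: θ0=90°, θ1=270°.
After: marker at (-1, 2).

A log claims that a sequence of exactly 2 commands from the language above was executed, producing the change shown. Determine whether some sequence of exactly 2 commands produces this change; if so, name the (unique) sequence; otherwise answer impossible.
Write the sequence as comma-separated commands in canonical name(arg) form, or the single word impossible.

t0: config: θ0=90°, θ1=270°
[1] after rotate(1, 90): config: θ0=90°, θ1=0°
[2] after rotate(1, 90): config: θ0=90°, θ1=90°
no other 2-command option fits: unique.

rotate(1, 90), rotate(1, 90)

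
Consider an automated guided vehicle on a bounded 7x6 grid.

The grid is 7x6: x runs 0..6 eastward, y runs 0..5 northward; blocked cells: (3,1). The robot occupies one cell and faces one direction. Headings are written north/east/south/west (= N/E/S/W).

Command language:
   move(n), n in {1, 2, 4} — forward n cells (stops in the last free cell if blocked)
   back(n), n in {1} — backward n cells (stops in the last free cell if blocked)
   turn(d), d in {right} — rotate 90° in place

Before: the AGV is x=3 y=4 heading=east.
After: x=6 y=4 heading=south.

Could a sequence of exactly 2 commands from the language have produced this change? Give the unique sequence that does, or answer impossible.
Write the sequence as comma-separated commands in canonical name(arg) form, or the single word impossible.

move(4), turn(right)

key: move(4) runs into the grid edge before its full distance
start: x=3 y=4 heading=east
t=1 move(4) ⇒ x=6 y=4 heading=east
t=2 turn(right) ⇒ x=6 y=4 heading=south
all 25 alternatives checked — unique.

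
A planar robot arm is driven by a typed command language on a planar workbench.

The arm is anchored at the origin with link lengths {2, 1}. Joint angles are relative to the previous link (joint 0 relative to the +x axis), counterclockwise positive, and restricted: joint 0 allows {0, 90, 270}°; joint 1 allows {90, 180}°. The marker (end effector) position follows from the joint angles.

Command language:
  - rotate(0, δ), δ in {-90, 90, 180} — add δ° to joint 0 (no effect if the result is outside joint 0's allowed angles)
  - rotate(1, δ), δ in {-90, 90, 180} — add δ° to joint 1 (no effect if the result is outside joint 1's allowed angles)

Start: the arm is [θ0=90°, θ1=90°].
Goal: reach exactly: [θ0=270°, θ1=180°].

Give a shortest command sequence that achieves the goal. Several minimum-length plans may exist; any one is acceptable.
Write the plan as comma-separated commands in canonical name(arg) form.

rotate(1, 90), rotate(0, 180)

start: [θ0=90°, θ1=90°]
1. rotate(1, 90) → [θ0=90°, θ1=180°]
2. rotate(0, 180) → [θ0=270°, θ1=180°]
nothing shorter than 2 reaches the goal.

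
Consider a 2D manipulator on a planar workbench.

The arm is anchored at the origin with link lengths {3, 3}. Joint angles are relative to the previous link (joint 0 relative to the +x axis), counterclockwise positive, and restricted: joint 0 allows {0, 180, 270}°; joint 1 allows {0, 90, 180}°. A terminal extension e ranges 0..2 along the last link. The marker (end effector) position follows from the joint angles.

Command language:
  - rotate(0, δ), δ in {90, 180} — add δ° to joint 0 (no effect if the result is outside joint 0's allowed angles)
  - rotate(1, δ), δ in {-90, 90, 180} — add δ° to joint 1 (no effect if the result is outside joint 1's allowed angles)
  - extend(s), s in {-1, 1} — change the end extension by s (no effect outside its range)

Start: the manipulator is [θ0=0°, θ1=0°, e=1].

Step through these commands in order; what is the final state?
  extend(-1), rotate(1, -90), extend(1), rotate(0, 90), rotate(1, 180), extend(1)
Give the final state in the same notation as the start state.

[θ0=0°, θ1=180°, e=2]

initial: [θ0=0°, θ1=0°, e=1]
step 1 (extend(-1)): [θ0=0°, θ1=0°, e=0]
step 2 (rotate(1, -90)): [θ0=0°, θ1=0°, e=0]
step 3 (extend(1)): [θ0=0°, θ1=0°, e=1]
step 4 (rotate(0, 90)): [θ0=0°, θ1=0°, e=1]
step 5 (rotate(1, 180)): [θ0=0°, θ1=180°, e=1]
step 6 (extend(1)): [θ0=0°, θ1=180°, e=2]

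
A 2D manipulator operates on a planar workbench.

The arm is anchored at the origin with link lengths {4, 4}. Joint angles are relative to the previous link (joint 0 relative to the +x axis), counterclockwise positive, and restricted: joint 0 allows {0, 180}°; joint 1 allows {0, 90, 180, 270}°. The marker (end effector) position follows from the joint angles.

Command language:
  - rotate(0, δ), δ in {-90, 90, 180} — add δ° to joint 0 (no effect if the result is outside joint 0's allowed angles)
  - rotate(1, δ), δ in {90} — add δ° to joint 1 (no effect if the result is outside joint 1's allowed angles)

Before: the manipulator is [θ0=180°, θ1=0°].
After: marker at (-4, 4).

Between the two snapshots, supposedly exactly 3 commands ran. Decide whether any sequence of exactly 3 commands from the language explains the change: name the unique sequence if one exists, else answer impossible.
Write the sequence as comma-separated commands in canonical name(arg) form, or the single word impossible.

rotate(1, 90), rotate(1, 90), rotate(1, 90)

from: [θ0=180°, θ1=0°]
[1] after rotate(1, 90): [θ0=180°, θ1=90°]
[2] after rotate(1, 90): [θ0=180°, θ1=180°]
[3] after rotate(1, 90): [θ0=180°, θ1=270°]
no other 3-command option fits: unique.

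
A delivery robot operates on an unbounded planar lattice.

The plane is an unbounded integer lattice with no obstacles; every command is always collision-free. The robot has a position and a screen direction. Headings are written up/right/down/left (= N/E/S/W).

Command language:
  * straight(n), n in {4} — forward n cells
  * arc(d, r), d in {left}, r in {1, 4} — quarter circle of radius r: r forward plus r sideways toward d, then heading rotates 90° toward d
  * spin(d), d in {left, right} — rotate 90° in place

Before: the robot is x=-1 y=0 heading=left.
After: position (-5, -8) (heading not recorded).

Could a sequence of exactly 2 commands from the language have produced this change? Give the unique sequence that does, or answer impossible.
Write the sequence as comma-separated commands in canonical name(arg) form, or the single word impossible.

key: order matters: swapping arc(left, 4) and straight(4) lands elsewhere
t0: x=-1 y=0 heading=left
[1] after arc(left, 4): x=-5 y=-4 heading=down
[2] after straight(4): x=-5 y=-8 heading=down
no rival 2-sequence matches.

arc(left, 4), straight(4)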